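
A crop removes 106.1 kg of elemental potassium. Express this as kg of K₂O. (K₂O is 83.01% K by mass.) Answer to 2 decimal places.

K₂O = 106.1 / 0.8301 = 127.816 kg.

127.82 kg K₂O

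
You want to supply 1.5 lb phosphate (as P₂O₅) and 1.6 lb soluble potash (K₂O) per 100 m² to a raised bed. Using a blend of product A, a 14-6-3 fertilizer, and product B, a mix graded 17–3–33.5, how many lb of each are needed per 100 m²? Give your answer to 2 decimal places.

Per-100 m² balance (a = product A, b = product B):
P₂O₅: 0.06·a + 0.03·b = 1.5
K₂O: 0.03·a + 0.335·b = 1.6
Eliminate b: (row1) − 0.03/0.335·(row2) → 0.0573134·a = 1.35672, so a = 23.6719.
Then b = (1.6 − 0.03·23.6719) / 0.335 = 2.65625.

23.67 lb product A, 2.66 lb product B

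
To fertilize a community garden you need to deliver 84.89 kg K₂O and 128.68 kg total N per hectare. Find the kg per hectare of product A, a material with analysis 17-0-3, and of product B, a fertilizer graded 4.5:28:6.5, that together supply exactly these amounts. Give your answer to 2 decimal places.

468.47 kg product A, 1089.78 kg product B

With a, b = kg per hectare of product A and product B:
K₂O: 0.03·a + 0.065·b = 84.89
N: 0.17·a + 0.045·b = 128.68
Eliminate b: (row1) − 0.065/0.045·(row2) → -0.215556·a = -100.981, so a = 468.469.
Then b = (128.68 − 0.17·468.469) / 0.045 = 1089.784.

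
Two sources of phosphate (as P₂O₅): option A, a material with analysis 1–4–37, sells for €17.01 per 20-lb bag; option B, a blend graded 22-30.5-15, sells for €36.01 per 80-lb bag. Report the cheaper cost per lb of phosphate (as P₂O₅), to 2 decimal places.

option A: P₂O₅ per bag = 20 × 4% = 0.8 lb; cost = 17.01 / 0.8 = €21.2625/lb P₂O₅.
option B: P₂O₅ per bag = 80 × 30.5% = 24.4 lb; cost = 36.01 / 24.4 = €1.4758/lb P₂O₅.
option B is cheaper.

€1.48 per lb P₂O₅ (option B)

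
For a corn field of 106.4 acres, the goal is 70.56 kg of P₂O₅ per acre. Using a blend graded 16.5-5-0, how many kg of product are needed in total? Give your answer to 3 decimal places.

Product per acre = 70.56 / 5% = 1411.2 kg.
Total product = 1411.2 × 106.4 = 150151.68 kg.

150151.680 kg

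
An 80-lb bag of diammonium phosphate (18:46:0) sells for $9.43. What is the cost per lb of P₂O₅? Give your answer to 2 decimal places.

P₂O₅ in bag = 80 × 46% = 36.8 lb.
Cost per lb P₂O₅ = $9.43 / 36.8 = $0.2563.

$0.26 per lb P₂O₅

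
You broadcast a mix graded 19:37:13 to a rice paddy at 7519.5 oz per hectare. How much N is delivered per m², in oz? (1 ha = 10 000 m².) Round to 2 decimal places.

nitrogen per hectare = 7519.5 × 19% = 1428.7 oz.
Convert to per m²: 1428.7 × 0.0001 = 0.142871 oz.

0.14 oz N per sq m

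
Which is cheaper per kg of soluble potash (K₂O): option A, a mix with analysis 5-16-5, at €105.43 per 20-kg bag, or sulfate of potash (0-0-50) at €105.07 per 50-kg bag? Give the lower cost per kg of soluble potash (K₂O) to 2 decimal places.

option A: K₂O per bag = 20 × 5% = 1 kg; cost = 105.43 / 1 = €105.4300/kg K₂O.
sulfate of potash: K₂O per bag = 50 × 50% = 25 kg; cost = 105.07 / 25 = €4.2028/kg K₂O.
sulfate of potash is cheaper.

€4.20 per kg K₂O (sulfate of potash)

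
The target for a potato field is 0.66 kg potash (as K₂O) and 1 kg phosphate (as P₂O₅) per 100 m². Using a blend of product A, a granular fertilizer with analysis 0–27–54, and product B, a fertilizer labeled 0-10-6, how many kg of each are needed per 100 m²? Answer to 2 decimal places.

Per-100 m² balance (a = product A, b = product B):
K₂O: 0.54·a + 0.06·b = 0.66
P₂O₅: 0.27·a + 0.1·b = 1
Eliminate b: (row1) − 0.06/0.1·(row2) → 0.378·a = 0.06, so a = 0.15873.
Then b = (1 − 0.27·0.15873) / 0.1 = 9.57143.

0.16 kg product A, 9.57 kg product B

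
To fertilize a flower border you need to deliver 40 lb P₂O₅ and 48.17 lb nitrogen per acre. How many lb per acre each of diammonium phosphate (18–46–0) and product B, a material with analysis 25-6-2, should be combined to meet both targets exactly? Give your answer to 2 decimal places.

68.23 lb diammonium phosphate, 143.55 lb product B

With a, b = lb per acre of diammonium phosphate and product B:
P₂O₅: 0.46·a + 0.06·b = 40
N: 0.18·a + 0.25·b = 48.17
Eliminate b: (row1) − 0.06/0.25·(row2) → 0.4168·a = 28.4392, so a = 68.2322.
Then b = (48.17 − 0.18·68.2322) / 0.25 = 143.553.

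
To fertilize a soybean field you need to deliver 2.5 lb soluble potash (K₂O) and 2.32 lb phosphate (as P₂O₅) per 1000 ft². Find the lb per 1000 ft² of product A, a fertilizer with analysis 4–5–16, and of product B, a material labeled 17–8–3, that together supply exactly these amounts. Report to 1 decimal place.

11.5 lb product A, 21.8 lb product B

Per-1000 ft² balance (a = product A, b = product B):
K₂O: 0.16·a + 0.03·b = 2.5
P₂O₅: 0.05·a + 0.08·b = 2.32
Eliminate b: (row1) − 0.03/0.08·(row2) → 0.14125·a = 1.63, so a = 11.5398.
Then b = (2.32 − 0.05·11.5398) / 0.08 = 21.7876.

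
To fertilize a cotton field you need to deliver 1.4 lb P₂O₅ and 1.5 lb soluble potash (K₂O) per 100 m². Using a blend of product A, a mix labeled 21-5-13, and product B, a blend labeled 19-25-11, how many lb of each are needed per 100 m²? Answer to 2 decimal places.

Let a = lb of product A, b = lb of product B (per 100 m²).
P₂O₅: 0.05·a + 0.25·b = 1.4
K₂O: 0.13·a + 0.11·b = 1.5
Eliminate a: (row1) − 0.05/0.13·(row2) → 0.207692·b = 0.823077, so b = 3.96296.
Back-substitute: a = (1.4 − 0.25·3.96296) / 0.05 = 8.18519.

8.19 lb product A, 3.96 lb product B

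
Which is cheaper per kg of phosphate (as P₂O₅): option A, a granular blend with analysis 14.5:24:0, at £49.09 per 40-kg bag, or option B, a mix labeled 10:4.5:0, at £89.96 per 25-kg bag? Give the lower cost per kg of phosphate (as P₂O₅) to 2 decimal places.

option A: P₂O₅ per bag = 40 × 24% = 9.6 kg; cost = 49.09 / 9.6 = £5.1135/kg P₂O₅.
option B: P₂O₅ per bag = 25 × 4.5% = 1.125 kg; cost = 89.96 / 1.125 = £79.9644/kg P₂O₅.
option A is cheaper.

£5.11 per kg P₂O₅ (option A)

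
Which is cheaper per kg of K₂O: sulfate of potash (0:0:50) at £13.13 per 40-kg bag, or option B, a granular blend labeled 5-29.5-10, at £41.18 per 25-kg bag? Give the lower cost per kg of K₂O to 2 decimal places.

sulfate of potash: K₂O per bag = 40 × 50% = 20 kg; cost = 13.13 / 20 = £0.6565/kg K₂O.
option B: K₂O per bag = 25 × 10% = 2.5 kg; cost = 41.18 / 2.5 = £16.4720/kg K₂O.
sulfate of potash is cheaper.

£0.66 per kg K₂O (sulfate of potash)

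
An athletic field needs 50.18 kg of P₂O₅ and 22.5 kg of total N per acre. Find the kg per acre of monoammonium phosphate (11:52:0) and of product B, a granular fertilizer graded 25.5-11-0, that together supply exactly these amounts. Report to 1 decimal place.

With a, b = kg per acre of monoammonium phosphate and product B:
P₂O₅: 0.52·a + 0.11·b = 50.18
N: 0.11·a + 0.255·b = 22.5
From row1: a = (50.18 − 0.11·b) / 0.52.
Into row2: 0.11·(50.18 − 0.11·b)/0.52 + 0.255·b = 22.5 → b = 51.288, a = 85.6506.

85.7 kg monoammonium phosphate, 51.3 kg product B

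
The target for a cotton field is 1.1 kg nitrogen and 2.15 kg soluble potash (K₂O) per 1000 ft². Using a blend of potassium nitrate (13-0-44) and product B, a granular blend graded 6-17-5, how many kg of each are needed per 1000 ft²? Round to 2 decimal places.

3.72 kg potassium nitrate, 10.28 kg product B

With a, b = kg per 1000 ft² of potassium nitrate and product B:
N: 0.13·a + 0.06·b = 1.1
K₂O: 0.44·a + 0.05·b = 2.15
Eliminate a: (row1) − 0.13/0.44·(row2) → 0.0452273·b = 0.464773, so b = 10.2764.
Back-substitute: a = (1.1 − 0.06·10.2764) / 0.13 = 3.71859.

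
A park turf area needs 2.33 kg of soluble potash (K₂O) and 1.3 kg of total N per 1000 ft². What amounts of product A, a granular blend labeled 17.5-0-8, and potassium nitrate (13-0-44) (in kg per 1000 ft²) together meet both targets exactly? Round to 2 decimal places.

Per-1000 ft² balance (a = product A, b = potassium nitrate):
K₂O: 0.08·a + 0.44·b = 2.33
N: 0.175·a + 0.13·b = 1.3
From row1: a = (2.33 − 0.44·b) / 0.08.
Into row2: 0.175·(2.33 − 0.44·b)/0.08 + 0.13·b = 1.3 → b = 4.56081, a = 4.04054.

4.04 kg product A, 4.56 kg potassium nitrate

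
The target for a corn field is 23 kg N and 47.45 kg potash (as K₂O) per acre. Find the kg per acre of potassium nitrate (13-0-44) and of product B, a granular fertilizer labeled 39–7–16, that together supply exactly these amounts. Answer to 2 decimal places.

Let a = kg of potassium nitrate, b = kg of product B (per acre).
N: 0.13·a + 0.39·b = 23
K₂O: 0.44·a + 0.16·b = 47.45
Eliminate a: (row1) − 0.13/0.44·(row2) → 0.342727·b = 8.98068, so b = 26.2036.
Back-substitute: a = (23 − 0.39·26.2036) / 0.13 = 98.3123.

98.31 kg potassium nitrate, 26.20 kg product B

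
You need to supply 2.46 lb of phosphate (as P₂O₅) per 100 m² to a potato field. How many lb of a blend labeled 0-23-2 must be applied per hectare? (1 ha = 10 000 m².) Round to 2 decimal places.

1069.57 lb of product per hectare

Product per 100 m² = 2.46 / 23% = 10.6957 lb.
Convert to per hectare: 10.6957 × 100 = 1069.565 lb.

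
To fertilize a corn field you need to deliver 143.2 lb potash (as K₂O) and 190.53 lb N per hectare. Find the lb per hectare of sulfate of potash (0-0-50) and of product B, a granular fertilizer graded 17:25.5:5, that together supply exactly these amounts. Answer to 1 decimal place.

174.3 lb sulfate of potash, 1120.8 lb product B

Let a = lb of sulfate of potash, b = lb of product B (per hectare).
K₂O: 0.5·a + 0.05·b = 143.2
N: 0·a + 0.17·b = 190.53
Solving simultaneously: a = 174.324, b = 1120.76.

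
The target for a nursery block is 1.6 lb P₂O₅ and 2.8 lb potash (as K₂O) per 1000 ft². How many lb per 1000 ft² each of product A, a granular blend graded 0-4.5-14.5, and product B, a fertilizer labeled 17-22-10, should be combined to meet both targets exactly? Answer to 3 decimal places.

With a, b = lb per 1000 ft² of product A and product B:
P₂O₅: 0.045·a + 0.22·b = 1.6
K₂O: 0.145·a + 0.1·b = 2.8
Solving simultaneously: a = 16.6423, b = 3.86861.

16.642 lb product A, 3.869 lb product B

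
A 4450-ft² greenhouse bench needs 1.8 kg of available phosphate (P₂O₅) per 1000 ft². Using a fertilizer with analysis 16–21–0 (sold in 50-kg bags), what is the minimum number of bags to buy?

1 bags

Product per 1000 ft² = 1.8 / 21% = 8.57143 kg.
Total product = 8.57143 × 4450 / 1000 = 38.1429 kg.
Bags = ⌈38.1429 / 50⌉ = 1.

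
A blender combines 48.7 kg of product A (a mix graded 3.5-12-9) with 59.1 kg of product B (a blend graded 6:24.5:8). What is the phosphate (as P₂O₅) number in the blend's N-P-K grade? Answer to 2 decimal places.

Total mass = 48.7 + 59.1 = 107.8 kg.
P₂O₅ mass = 12%×48.7 + 24.5%×59.1 = 20.3235 kg.
% P₂O₅ = 20.3235 / 107.8 = 18.853%.

18.85% P₂O₅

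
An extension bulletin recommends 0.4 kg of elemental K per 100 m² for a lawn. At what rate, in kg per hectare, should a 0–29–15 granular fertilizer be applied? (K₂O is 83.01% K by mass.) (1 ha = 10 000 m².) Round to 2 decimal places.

321.25 kg of product per hectare

As K₂O: 0.4 / 0.8301 = 0.48187 kg per 100 m².
Product per 100 m² = 0.48187 / 15% = 3.21246 kg.
Convert to per hectare: 3.21246 × 100 = 321.246 kg.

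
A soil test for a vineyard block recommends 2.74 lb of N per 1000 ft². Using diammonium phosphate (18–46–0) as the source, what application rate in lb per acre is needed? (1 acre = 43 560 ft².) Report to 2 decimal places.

663.08 lb of product per acre

Product per 1000 ft² = 2.74 / 18% = 15.2222 lb.
Convert to per acre: 15.2222 × 43.56 = 663.08 lb.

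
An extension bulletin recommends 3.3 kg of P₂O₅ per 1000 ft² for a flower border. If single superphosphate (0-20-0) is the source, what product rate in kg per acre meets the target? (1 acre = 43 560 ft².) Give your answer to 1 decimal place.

Product per 1000 ft² = 3.3 / 20% = 16.5 kg.
Convert to per acre: 16.5 × 43.56 = 718.74 kg.

718.7 kg of product per acre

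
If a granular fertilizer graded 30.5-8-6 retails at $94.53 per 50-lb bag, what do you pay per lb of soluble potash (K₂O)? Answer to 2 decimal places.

$31.51 per lb K₂O

K₂O in bag = 50 × 6% = 3 lb.
Cost per lb K₂O = $94.53 / 3 = $31.5100.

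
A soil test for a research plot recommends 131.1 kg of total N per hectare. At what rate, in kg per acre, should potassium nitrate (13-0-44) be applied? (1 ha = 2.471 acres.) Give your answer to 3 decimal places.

408.119 kg of product per acre

Product per hectare = 131.1 / 13% = 1008.46 kg.
Convert to per acre: 1008.46 × 0.404694 = 408.1188 kg.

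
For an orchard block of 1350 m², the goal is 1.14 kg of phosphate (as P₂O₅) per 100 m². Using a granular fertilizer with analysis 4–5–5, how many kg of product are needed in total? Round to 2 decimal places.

Product per 100 m² = 1.14 / 5% = 22.8 kg.
Total product = 22.8 × 1350 / 100 = 307.8 kg.

307.80 kg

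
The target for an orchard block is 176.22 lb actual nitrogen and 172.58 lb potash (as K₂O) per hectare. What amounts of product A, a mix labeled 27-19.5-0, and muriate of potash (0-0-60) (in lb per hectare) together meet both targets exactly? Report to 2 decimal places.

652.67 lb product A, 287.63 lb muriate of potash

With a, b = lb per hectare of product A and muriate of potash:
N: 0.27·a + 0·b = 176.22
K₂O: 0·a + 0.6·b = 172.58
Solving simultaneously: a = 652.667, b = 287.633.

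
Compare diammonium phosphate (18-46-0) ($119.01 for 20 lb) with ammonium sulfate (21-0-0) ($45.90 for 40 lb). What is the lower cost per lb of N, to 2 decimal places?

$5.46 per lb N (ammonium sulfate)

diammonium phosphate: N per bag = 20 × 18% = 3.6 lb; cost = 119.01 / 3.6 = $33.0583/lb N.
ammonium sulfate: N per bag = 40 × 21% = 8.4 lb; cost = 45.90 / 8.4 = $5.4643/lb N.
ammonium sulfate is cheaper.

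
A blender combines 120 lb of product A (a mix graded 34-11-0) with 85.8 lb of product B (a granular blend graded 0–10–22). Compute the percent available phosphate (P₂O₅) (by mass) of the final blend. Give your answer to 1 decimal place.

10.6% P₂O₅

Total mass = 120 + 85.8 = 205.8 lb.
P₂O₅ mass = 11%×120 + 10%×85.8 = 21.78 lb.
% P₂O₅ = 21.78 / 205.8 = 10.5831%.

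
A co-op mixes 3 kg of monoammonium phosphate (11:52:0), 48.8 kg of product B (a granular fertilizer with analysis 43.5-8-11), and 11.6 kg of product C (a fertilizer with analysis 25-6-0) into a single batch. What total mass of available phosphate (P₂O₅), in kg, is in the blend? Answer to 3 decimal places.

P₂O₅ mass = 52%×3 + 8%×48.8 + 6%×11.6 = 6.16 kg.

6.160 kg P₂O₅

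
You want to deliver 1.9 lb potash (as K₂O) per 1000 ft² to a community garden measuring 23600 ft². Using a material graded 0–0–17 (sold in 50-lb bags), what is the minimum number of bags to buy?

6 bags

Product per 1000 ft² = 1.9 / 17% = 11.1765 lb.
Total product = 11.1765 × 23600 / 1000 = 263.765 lb.
Bags = ⌈263.765 / 50⌉ = 6.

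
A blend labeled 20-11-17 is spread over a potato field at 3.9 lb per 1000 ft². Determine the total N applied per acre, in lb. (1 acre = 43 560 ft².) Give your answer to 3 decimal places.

nitrogen per 1000 ft² = 3.9 × 20% = 0.78 lb.
Convert to per acre: 0.78 × 43.56 = 33.9768 lb.

33.977 lb N per acre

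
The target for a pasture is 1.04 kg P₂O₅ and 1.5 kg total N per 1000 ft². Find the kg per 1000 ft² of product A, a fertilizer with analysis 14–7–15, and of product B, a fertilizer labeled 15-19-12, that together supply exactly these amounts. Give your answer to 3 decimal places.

8.012 kg product A, 2.522 kg product B

Let a = kg of product A, b = kg of product B (per 1000 ft²).
P₂O₅: 0.07·a + 0.19·b = 1.04
N: 0.14·a + 0.15·b = 1.5
Solving simultaneously: a = 8.01242, b = 2.52174.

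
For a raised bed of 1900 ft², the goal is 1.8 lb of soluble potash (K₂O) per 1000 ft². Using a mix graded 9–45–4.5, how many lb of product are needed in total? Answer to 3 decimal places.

76.000 lb

Product per 1000 ft² = 1.8 / 4.5% = 40 lb.
Total product = 40 × 1900 / 1000 = 76 lb.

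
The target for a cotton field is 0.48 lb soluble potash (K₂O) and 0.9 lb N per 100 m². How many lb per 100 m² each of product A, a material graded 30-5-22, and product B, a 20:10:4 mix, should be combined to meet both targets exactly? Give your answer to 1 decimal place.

1.9 lb product A, 1.7 lb product B

Per-100 m² balance (a = product A, b = product B):
K₂O: 0.22·a + 0.04·b = 0.48
N: 0.3·a + 0.2·b = 0.9
Eliminate b: (row1) − 0.04/0.2·(row2) → 0.16·a = 0.3, so a = 1.875.
Then b = (0.9 − 0.3·1.875) / 0.2 = 1.6875.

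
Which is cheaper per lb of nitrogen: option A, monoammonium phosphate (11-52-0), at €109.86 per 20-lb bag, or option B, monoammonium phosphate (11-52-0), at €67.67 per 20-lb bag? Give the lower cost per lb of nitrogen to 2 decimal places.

€30.76 per lb N (option B)

option A: N per bag = 20 × 11% = 2.2 lb; cost = 109.86 / 2.2 = €49.9364/lb N.
option B: N per bag = 20 × 11% = 2.2 lb; cost = 67.67 / 2.2 = €30.7591/lb N.
option B is cheaper.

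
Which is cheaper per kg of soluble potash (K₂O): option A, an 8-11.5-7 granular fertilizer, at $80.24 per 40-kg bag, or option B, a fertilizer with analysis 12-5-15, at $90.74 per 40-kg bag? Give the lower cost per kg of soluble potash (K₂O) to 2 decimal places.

$15.12 per kg K₂O (option B)

option A: K₂O per bag = 40 × 7% = 2.8 kg; cost = 80.24 / 2.8 = $28.6571/kg K₂O.
option B: K₂O per bag = 40 × 15% = 6 kg; cost = 90.74 / 6 = $15.1233/kg K₂O.
option B is cheaper.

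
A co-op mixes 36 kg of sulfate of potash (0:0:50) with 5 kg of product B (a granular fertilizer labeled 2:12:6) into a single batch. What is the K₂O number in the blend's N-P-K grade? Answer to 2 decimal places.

Total mass = 36 + 5 = 41 kg.
K₂O mass = 50%×36 + 6%×5 = 18.3 kg.
% K₂O = 18.3 / 41 = 44.6341%.

44.63% K₂O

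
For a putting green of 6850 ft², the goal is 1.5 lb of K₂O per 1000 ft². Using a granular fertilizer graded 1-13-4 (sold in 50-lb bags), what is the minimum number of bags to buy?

Product per 1000 ft² = 1.5 / 4% = 37.5 lb.
Total product = 37.5 × 6850 / 1000 = 256.875 lb.
Bags = ⌈256.875 / 50⌉ = 6.

6 bags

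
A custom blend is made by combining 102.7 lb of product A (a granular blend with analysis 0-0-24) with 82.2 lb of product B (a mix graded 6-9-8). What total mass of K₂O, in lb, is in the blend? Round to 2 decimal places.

31.22 lb K₂O

K₂O mass = 24%×102.7 + 8%×82.2 = 31.224 lb.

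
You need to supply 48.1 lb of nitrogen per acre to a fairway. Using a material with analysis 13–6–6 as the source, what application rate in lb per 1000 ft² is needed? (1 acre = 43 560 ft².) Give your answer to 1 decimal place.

Product per acre = 48.1 / 13% = 370 lb.
Convert to per 1000 ft²: 370 × 0.0229568 = 8.49403 lb.

8.5 lb of product per thousand sq ft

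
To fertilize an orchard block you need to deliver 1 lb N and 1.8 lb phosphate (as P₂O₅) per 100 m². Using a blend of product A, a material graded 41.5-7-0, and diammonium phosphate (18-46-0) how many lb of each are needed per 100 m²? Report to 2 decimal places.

Per-100 m² balance (a = product A, b = diammonium phosphate):
N: 0.415·a + 0.18·b = 1
P₂O₅: 0.07·a + 0.46·b = 1.8
From row1: a = (1 − 0.18·b) / 0.415.
Into row2: 0.07·(1 − 0.18·b)/0.415 + 0.46·b = 1.8 → b = 3.79697, a = 0.762759.

0.76 lb product A, 3.80 lb diammonium phosphate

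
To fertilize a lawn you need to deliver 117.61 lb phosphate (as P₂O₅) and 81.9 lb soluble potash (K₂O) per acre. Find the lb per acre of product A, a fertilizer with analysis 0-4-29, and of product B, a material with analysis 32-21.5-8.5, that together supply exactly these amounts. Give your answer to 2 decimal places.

With a, b = lb per acre of product A and product B:
P₂O₅: 0.04·a + 0.215·b = 117.61
K₂O: 0.29·a + 0.085·b = 81.9
Solving simultaneously: a = 129.1204, b = 523.001.

129.12 lb product A, 523.00 lb product B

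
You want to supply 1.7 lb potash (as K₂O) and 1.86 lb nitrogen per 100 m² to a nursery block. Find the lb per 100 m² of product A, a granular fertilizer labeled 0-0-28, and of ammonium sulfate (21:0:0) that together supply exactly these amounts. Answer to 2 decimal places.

With a, b = lb per 100 m² of product A and ammonium sulfate:
K₂O: 0.28·a + 0·b = 1.7
N: 0·a + 0.21·b = 1.86
Solving simultaneously: a = 6.07143, b = 8.85714.

6.07 lb product A, 8.86 lb ammonium sulfate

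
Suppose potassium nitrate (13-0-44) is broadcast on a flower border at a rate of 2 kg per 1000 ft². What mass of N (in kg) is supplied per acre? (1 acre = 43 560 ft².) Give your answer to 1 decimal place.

nitrogen per 1000 ft² = 2 × 13% = 0.26 kg.
Convert to per acre: 0.26 × 43.56 = 11.3256 kg.

11.3 kg N per acre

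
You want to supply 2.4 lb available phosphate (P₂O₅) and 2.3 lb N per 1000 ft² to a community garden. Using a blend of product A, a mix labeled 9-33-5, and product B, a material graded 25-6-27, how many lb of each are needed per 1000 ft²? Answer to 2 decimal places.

Let a = lb of product A, b = lb of product B (per 1000 ft²).
P₂O₅: 0.33·a + 0.06·b = 2.4
N: 0.09·a + 0.25·b = 2.3
Solving simultaneously: a = 5.99222, b = 7.0428.

5.99 lb product A, 7.04 lb product B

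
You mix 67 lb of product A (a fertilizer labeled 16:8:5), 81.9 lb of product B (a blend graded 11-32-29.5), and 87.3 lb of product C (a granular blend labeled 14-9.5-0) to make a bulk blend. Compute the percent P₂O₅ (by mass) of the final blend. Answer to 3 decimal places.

Total mass = 67 + 81.9 + 87.3 = 236.2 lb.
P₂O₅ mass = 8%×67 + 32%×81.9 + 9.5%×87.3 = 39.8615 lb.
% P₂O₅ = 39.8615 / 236.2 = 16.8762%.

16.876% P₂O₅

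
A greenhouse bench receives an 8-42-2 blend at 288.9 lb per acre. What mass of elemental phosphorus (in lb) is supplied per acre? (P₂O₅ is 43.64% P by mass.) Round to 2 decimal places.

52.95 lb P per acre

P₂O₅ per acre = 288.9 × 42% = 121.338 lb.
Elemental P = 121.338 × 0.4364 = 52.9519 lb per acre.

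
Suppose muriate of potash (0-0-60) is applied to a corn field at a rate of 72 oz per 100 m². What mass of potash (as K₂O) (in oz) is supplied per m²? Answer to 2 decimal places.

0.43 oz K₂O per sq m

K₂O per 100 m² = 72 × 60% = 43.2 oz.
Convert to per m²: 43.2 × 0.01 = 0.432 oz.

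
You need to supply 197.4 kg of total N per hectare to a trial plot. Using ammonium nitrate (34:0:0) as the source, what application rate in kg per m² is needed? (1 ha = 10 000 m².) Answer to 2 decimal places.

0.06 kg of product per sq m

Product per hectare = 197.4 / 34% = 580.588 kg.
Convert to per m²: 580.588 × 0.0001 = 0.0580588 kg.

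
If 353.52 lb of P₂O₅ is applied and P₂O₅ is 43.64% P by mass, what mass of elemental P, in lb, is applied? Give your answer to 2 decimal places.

154.28 lb P

P = 353.52 × 0.4364 = 154.276 lb.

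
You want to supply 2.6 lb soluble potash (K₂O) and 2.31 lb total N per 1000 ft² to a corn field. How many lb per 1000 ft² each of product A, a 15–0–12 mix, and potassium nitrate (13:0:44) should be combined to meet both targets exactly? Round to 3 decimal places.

With a, b = lb per 1000 ft² of product A and potassium nitrate:
K₂O: 0.12·a + 0.44·b = 2.6
N: 0.15·a + 0.13·b = 2.31
Eliminate b: (row1) − 0.44/0.13·(row2) → -0.387692·a = -5.21846, so a = 13.4603.
Then b = (2.31 − 0.15·13.4603) / 0.13 = 2.2381.

13.460 lb product A, 2.238 lb potassium nitrate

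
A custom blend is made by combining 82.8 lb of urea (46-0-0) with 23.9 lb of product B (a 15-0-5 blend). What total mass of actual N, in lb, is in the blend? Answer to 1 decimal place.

N mass = 46%×82.8 + 15%×23.9 = 41.673 lb.

41.7 lb N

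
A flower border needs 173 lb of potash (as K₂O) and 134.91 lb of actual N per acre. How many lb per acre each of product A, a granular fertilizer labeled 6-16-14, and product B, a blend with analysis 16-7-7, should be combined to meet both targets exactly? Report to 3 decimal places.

1001.995 lb product A, 467.440 lb product B

Let a = lb of product A, b = lb of product B (per acre).
K₂O: 0.14·a + 0.07·b = 173
N: 0.06·a + 0.16·b = 134.91
From row1: a = (173 − 0.07·b) / 0.14.
Into row2: 0.06·(173 − 0.07·b)/0.14 + 0.16·b = 134.91 → b = 467.4396, a = 1001.9945.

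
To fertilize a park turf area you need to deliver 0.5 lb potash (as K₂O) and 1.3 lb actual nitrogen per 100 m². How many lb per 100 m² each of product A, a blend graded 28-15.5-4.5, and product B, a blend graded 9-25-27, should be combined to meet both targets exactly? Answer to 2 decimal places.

4.28 lb product A, 1.14 lb product B

Per-100 m² balance (a = product A, b = product B):
K₂O: 0.045·a + 0.27·b = 0.5
N: 0.28·a + 0.09·b = 1.3
Solving simultaneously: a = 4.27673, b = 1.13906.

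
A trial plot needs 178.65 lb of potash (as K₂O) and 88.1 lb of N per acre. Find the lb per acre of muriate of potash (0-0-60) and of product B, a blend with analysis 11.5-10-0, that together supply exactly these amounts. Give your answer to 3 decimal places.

297.750 lb muriate of potash, 766.087 lb product B

Let a = lb of muriate of potash, b = lb of product B (per acre).
K₂O: 0.6·a + 0·b = 178.65
N: 0·a + 0.115·b = 88.1
Solving simultaneously: a = 297.75, b = 766.08696.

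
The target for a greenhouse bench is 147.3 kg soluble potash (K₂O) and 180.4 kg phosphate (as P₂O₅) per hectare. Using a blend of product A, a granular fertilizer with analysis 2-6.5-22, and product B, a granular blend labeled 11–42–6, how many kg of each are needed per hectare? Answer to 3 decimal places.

With a, b = kg per hectare of product A and product B:
K₂O: 0.22·a + 0.06·b = 147.3
P₂O₅: 0.065·a + 0.42·b = 180.4
Eliminate a: (row1) − 0.22/0.065·(row2) → -1.36154·b = -463.285, so b = 340.2655.
Back-substitute: a = (147.3 − 0.06·340.2655) / 0.22 = 576.7458.

576.746 kg product A, 340.266 kg product B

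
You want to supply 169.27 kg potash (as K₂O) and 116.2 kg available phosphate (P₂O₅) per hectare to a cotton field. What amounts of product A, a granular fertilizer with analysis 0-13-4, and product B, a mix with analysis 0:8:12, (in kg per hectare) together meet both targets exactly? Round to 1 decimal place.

32.5 kg product A, 1399.8 kg product B

Per-hectare balance (a = product A, b = product B):
K₂O: 0.04·a + 0.12·b = 169.27
P₂O₅: 0.13·a + 0.08·b = 116.2
Solving simultaneously: a = 32.4516, b = 1399.77.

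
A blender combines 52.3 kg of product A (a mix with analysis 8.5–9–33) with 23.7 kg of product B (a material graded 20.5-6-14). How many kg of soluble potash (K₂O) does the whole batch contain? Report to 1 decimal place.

20.6 kg K₂O

K₂O mass = 33%×52.3 + 14%×23.7 = 20.577 kg.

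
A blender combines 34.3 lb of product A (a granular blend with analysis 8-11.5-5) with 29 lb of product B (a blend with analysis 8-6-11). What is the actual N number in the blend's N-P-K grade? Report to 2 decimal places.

Total mass = 34.3 + 29 = 63.3 lb.
N mass = 8%×34.3 + 8%×29 = 5.064 lb.
% N = 5.064 / 63.3 = 8%.

8.00% N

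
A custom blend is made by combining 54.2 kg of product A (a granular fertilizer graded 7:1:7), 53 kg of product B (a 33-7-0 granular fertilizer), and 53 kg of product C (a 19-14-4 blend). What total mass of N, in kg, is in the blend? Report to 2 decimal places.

31.35 kg N

N mass = 7%×54.2 + 33%×53 + 19%×53 = 31.354 kg.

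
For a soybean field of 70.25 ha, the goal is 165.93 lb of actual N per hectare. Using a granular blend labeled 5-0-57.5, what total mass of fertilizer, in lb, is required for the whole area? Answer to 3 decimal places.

Product per hectare = 165.93 / 5% = 3318.6 lb.
Total product = 3318.6 × 70.25 = 233131.65 lb.

233131.650 lb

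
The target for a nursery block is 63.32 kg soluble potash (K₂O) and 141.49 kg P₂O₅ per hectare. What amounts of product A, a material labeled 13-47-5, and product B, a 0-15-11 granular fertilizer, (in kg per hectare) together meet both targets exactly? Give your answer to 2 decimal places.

With a, b = kg per hectare of product A and product B:
K₂O: 0.05·a + 0.11·b = 63.32
P₂O₅: 0.47·a + 0.15·b = 141.49
Eliminate a: (row1) − 0.05/0.47·(row2) → 0.0940426·b = 48.2679, so b = 513.256.
Back-substitute: a = (63.32 − 0.11·513.256) / 0.05 = 137.238.

137.24 kg product A, 513.26 kg product B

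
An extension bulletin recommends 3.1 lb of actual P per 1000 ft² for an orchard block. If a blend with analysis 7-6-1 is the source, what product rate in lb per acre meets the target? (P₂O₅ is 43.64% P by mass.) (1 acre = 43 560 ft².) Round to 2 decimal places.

As P₂O₅: 3.1 / 0.4364 = 7.10357 lb per 1000 ft².
Product per 1000 ft² = 7.10357 / 6% = 118.393 lb.
Convert to per acre: 118.393 × 43.56 = 5157.195 lb.

5157.20 lb of product per acre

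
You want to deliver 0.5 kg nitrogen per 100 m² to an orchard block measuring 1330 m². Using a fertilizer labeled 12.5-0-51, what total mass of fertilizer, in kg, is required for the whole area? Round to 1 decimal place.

Product per 100 m² = 0.5 / 12.5% = 4 kg.
Total product = 4 × 1330 / 100 = 53.2 kg.

53.2 kg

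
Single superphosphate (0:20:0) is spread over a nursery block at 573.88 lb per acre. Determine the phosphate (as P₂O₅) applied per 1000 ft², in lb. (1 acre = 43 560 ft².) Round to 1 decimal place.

2.6 lb P₂O₅ per thousand sq ft

P₂O₅ per acre = 573.88 × 20% = 114.776 lb.
Convert to per 1000 ft²: 114.776 × 0.0229568 = 2.63489 lb.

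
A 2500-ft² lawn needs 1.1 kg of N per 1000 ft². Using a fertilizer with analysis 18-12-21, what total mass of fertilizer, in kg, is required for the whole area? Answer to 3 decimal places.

Product per 1000 ft² = 1.1 / 18% = 6.11111 kg.
Total product = 6.11111 × 2500 / 1000 = 15.2778 kg.

15.278 kg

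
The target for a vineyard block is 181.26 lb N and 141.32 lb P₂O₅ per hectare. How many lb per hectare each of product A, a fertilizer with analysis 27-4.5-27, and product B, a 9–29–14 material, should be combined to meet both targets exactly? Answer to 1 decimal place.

536.7 lb product A, 404.0 lb product B

With a, b = lb per hectare of product A and product B:
N: 0.27·a + 0.09·b = 181.26
P₂O₅: 0.045·a + 0.29·b = 141.32
From row1: a = (181.26 − 0.09·b) / 0.27.
Into row2: 0.045·(181.26 − 0.09·b)/0.27 + 0.29·b = 141.32 → b = 404.036, a = 536.655.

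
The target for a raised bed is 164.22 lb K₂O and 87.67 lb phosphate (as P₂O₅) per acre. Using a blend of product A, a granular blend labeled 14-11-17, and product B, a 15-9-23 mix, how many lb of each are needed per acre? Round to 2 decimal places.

Let a = lb of product A, b = lb of product B (per acre).
K₂O: 0.17·a + 0.23·b = 164.22
P₂O₅: 0.11·a + 0.09·b = 87.67
Eliminate a: (row1) − 0.17/0.11·(row2) → 0.0909091·b = 28.73, so b = 316.03.
Back-substitute: a = (164.22 − 0.23·316.03) / 0.17 = 538.43.

538.43 lb product A, 316.03 lb product B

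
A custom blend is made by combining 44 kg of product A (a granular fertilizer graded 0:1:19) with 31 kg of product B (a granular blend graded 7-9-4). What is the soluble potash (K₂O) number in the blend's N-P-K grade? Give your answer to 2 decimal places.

12.80% K₂O

Total mass = 44 + 31 = 75 kg.
K₂O mass = 19%×44 + 4%×31 = 9.6 kg.
% K₂O = 9.6 / 75 = 12.8%.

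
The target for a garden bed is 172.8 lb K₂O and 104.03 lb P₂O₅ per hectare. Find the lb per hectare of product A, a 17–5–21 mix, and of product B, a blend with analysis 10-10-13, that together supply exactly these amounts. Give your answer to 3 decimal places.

Let a = lb of product A, b = lb of product B (per hectare).
K₂O: 0.21·a + 0.13·b = 172.8
P₂O₅: 0.05·a + 0.1·b = 104.03
Solving simultaneously: a = 259.0414, b = 910.7793.

259.041 lb product A, 910.779 lb product B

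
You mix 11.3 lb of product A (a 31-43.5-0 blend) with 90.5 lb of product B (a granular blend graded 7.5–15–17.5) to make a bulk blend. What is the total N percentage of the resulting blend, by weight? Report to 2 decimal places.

10.11% N

Total mass = 11.3 + 90.5 = 101.8 lb.
N mass = 31%×11.3 + 7.5%×90.5 = 10.2905 lb.
% N = 10.2905 / 101.8 = 10.1085%.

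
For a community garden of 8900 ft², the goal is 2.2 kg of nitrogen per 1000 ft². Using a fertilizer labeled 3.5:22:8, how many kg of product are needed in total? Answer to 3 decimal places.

Product per 1000 ft² = 2.2 / 3.5% = 62.8571 kg.
Total product = 62.8571 × 8900 / 1000 = 559.4286 kg.

559.429 kg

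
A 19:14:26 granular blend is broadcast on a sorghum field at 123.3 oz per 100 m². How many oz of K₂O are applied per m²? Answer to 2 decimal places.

K₂O per 100 m² = 123.3 × 26% = 32.058 oz.
Convert to per m²: 32.058 × 0.01 = 0.32058 oz.

0.32 oz K₂O per sq m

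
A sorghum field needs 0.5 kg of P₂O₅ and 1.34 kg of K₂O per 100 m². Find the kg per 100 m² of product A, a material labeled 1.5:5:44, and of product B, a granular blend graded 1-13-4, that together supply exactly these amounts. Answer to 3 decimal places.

Let a = kg of product A, b = kg of product B (per 100 m²).
P₂O₅: 0.05·a + 0.13·b = 0.5
K₂O: 0.44·a + 0.04·b = 1.34
From row1: a = (0.5 − 0.13·b) / 0.05.
Into row2: 0.44·(0.5 − 0.13·b)/0.05 + 0.04·b = 1.34 → b = 2.77174, a = 2.79348.

2.793 kg product A, 2.772 kg product B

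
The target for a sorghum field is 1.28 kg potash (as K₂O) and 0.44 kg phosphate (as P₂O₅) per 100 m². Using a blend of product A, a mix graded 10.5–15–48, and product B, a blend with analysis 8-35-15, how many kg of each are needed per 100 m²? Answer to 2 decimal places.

2.63 kg product A, 0.13 kg product B

Per-100 m² balance (a = product A, b = product B):
K₂O: 0.48·a + 0.15·b = 1.28
P₂O₅: 0.15·a + 0.35·b = 0.44
Solving simultaneously: a = 2.62543, b = 0.131959.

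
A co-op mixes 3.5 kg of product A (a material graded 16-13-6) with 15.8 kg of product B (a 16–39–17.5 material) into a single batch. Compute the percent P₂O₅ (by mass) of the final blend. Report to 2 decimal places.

Total mass = 3.5 + 15.8 = 19.3 kg.
P₂O₅ mass = 13%×3.5 + 39%×15.8 = 6.617 kg.
% P₂O₅ = 6.617 / 19.3 = 34.28497%.

34.28% P₂O₅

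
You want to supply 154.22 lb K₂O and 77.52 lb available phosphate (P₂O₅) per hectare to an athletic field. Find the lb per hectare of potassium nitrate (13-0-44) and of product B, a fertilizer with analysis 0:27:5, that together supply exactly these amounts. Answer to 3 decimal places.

Per-hectare balance (a = potassium nitrate, b = product B):
K₂O: 0.44·a + 0.05·b = 154.22
P₂O₅: 0·a + 0.27·b = 77.52
Solving simultaneously: a = 317.8737, b = 287.1111.

317.874 lb potassium nitrate, 287.111 lb product B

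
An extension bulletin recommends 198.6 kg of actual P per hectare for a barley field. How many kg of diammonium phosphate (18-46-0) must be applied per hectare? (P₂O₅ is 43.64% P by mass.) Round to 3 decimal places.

As P₂O₅: 198.6 / 0.4364 = 455.087 kg per hectare.
Product per hectare = 455.087 / 46% = 989.3197 kg.

989.320 kg of product per hectare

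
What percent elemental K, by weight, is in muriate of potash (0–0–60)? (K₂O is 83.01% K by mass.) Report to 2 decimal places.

49.81% K

%K = 60 × 0.8301 = 49.806%.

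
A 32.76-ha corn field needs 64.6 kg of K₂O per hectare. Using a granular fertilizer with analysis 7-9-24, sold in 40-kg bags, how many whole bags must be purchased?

Product per hectare = 64.6 / 24% = 269.167 kg.
Total product = 269.167 × 32.76 = 8817.9 kg.
Bags = ⌈8817.9 / 40⌉ = 221.

221 bags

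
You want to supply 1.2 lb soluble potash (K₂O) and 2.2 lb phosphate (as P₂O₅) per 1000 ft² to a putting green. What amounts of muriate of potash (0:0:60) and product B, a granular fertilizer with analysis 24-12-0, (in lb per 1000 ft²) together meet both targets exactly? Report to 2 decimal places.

Per-1000 ft² balance (a = muriate of potash, b = product B):
K₂O: 0.6·a + 0·b = 1.2
P₂O₅: 0·a + 0.12·b = 2.2
Solving simultaneously: a = 2, b = 18.3333.

2.00 lb muriate of potash, 18.33 lb product B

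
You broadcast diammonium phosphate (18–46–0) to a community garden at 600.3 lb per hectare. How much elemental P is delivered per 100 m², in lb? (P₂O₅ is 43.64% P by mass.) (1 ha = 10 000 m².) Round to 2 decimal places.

1.21 lb P per hundred sq m

P₂O₅ per hectare = 600.3 × 46% = 276.138 lb.
Elemental P = 276.138 × 0.4364 = 120.507 lb per hectare.
Convert to per 100 m²: 120.507 × 0.01 = 1.20507 lb.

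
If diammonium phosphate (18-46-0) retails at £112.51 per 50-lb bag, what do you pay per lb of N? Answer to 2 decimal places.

£12.50 per lb N

N in bag = 50 × 18% = 9 lb.
Cost per lb N = £112.51 / 9 = £12.5011.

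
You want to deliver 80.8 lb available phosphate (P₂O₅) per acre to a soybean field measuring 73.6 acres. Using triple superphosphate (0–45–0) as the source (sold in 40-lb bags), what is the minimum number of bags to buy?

Product per acre = 80.8 / 45% = 179.556 lb.
Total product = 179.556 × 73.6 = 13215.3 lb.
Bags = ⌈13215.3 / 40⌉ = 331.

331 bags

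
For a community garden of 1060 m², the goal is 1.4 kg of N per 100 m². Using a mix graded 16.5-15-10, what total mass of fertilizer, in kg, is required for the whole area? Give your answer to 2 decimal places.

Product per 100 m² = 1.4 / 16.5% = 8.48485 kg.
Total product = 8.48485 × 1060 / 100 = 89.9394 kg.

89.94 kg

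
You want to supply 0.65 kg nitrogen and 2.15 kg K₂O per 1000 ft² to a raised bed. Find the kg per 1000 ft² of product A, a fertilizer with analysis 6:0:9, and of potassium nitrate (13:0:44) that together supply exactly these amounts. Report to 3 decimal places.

0.442 kg product A, 4.796 kg potassium nitrate

With a, b = kg per 1000 ft² of product A and potassium nitrate:
N: 0.06·a + 0.13·b = 0.65
K₂O: 0.09·a + 0.44·b = 2.15
Eliminate a: (row1) − 0.06/0.09·(row2) → -0.163333·b = -0.783333, so b = 4.79592.
Back-substitute: a = (0.65 − 0.13·4.79592) / 0.06 = 0.442177.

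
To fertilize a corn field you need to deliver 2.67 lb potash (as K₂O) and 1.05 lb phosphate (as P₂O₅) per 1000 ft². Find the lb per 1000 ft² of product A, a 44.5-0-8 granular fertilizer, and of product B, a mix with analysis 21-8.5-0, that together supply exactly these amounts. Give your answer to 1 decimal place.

33.4 lb product A, 12.4 lb product B

Let a = lb of product A, b = lb of product B (per 1000 ft²).
K₂O: 0.08·a + 0·b = 2.67
P₂O₅: 0·a + 0.085·b = 1.05
Solving simultaneously: a = 33.375, b = 12.3529.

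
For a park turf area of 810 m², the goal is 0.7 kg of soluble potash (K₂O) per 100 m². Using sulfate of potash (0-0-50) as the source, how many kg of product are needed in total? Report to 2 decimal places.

11.34 kg

Product per 100 m² = 0.7 / 50% = 1.4 kg.
Total product = 1.4 × 810 / 100 = 11.34 kg.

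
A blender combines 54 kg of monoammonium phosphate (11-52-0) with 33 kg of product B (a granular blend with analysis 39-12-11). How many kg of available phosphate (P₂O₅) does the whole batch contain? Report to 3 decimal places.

P₂O₅ mass = 52%×54 + 12%×33 = 32.04 kg.

32.040 kg P₂O₅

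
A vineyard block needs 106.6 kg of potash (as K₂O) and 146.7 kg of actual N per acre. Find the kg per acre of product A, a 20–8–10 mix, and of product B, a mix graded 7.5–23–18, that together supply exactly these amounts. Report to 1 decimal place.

Let a = kg of product A, b = kg of product B (per acre).
K₂O: 0.1·a + 0.18·b = 106.6
N: 0.2·a + 0.075·b = 146.7
Eliminate b: (row1) − 0.18/0.075·(row2) → -0.38·a = -245.48, so a = 646.
Then b = (146.7 − 0.2·646) / 0.075 = 233.333.

646.0 kg product A, 233.3 kg product B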